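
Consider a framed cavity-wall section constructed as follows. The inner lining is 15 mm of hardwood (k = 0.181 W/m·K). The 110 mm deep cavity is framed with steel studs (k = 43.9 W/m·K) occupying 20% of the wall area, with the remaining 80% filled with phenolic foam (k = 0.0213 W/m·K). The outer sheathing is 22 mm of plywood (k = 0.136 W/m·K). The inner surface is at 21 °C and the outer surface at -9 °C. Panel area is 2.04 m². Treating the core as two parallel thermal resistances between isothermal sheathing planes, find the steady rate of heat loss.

Q ≈ 238 W

Sheathing layers in series; stud and cavity paths in parallel between them.
R_inner = 0.015/(0.181×2.04) = 0.04062 K/W
R_stud  = 0.11/(43.9×0.2×2.04) = 0.006141 K/W
R_cav   = 0.11/(0.0213×0.8×2.04) = 3.164 K/W
1/R_core = 1/R_stud + 1/R_cav → R_core = 0.00613 K/W
R_outer = 0.022/(0.136×2.04) = 0.0793 K/W
R_total = 0.126 K/W
Q = ΔT/R_total = 30/0.126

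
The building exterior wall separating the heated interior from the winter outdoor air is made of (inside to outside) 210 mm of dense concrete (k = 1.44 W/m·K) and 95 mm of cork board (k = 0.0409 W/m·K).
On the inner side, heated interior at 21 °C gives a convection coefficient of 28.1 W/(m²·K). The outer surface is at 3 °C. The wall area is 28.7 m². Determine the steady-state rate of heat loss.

Using the resistance-network approach (series):
R_inner film = 1/(h_i·A) = 1/(28.1×28.7) = 0.00124 K/W
R_dense concrete = L/(kA) = 0.21/(1.44×28.7) = 0.005081 K/W
R_cork board = L/(kA) = 0.095/(0.0409×28.7) = 0.08093 K/W
R_total = 0.08725 K/W
Q = ΔT / R_total = 18 / 0.08725

Q ≈ 206 W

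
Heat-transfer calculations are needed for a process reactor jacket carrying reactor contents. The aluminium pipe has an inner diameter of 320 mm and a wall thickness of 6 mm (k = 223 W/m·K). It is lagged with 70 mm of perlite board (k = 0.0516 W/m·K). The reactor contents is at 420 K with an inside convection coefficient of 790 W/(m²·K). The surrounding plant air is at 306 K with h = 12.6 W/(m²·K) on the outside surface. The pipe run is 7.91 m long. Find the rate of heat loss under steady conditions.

Q ≈ 791 W

For a radial system each layer contributes R = ln(r_out/r_in)/(2πkL); films add R = 1/(hA).
R_inner film = 1/(h_i·2πr₁L) = 1/(790×2π×0.16×7.91) = 1.592×10^-4 K/W
R_aluminium pipe wall = ln(166/160)/(2π×223×7.91) = 3.322×10^-6 K/W
R_perlite board = ln(236/166)/(2π×0.0516×7.91) = 0.1372 K/W
R_outer film = 1/(h_o·2πr_oL) = 1/(12.6×2π×0.236×7.91) = 0.006766 K/W
R_total = 0.1441 K/W
Q = ΔT/R_total = 114/0.1441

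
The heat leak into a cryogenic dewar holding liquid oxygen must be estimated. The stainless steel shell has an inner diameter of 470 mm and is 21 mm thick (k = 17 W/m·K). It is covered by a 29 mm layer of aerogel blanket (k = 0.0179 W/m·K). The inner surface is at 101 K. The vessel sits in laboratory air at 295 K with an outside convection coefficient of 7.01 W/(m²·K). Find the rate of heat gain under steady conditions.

Q ≈ 102 W

For a spherical shell R = (1/r₁ − 1/r₂)/(4πk); film R = 1/(h·4πr²). In series:
R_stainless steel shell = (1/0.235 − 1/0.256)/(4π×17) = 0.001634 K/W
R_aerogel blanket = (1/0.256 − 1/0.285)/(4π×0.0179) = 1.767 K/W
R_outer film = 1/(h·4πr_o²) = 1/(7.01×4π×0.285²) = 0.1398 K/W
R_total = 1.908 K/W
Q = ΔT/R_total = 194/1.908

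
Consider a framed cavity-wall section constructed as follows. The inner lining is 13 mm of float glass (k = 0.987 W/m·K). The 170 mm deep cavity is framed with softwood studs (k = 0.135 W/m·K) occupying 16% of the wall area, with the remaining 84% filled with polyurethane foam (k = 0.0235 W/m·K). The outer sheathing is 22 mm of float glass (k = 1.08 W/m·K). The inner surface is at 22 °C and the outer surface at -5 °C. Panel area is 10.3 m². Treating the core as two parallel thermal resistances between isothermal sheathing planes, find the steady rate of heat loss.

Sheathing layers in series; stud and cavity paths in parallel between them.
R_inner = 0.013/(0.987×10.3) = 0.001279 K/W
R_stud  = 0.17/(0.135×0.16×10.3) = 0.7641 K/W
R_cav   = 0.17/(0.0235×0.84×10.3) = 0.8361 K/W
1/R_core = 1/R_stud + 1/R_cav → R_core = 0.3992 K/W
R_outer = 0.022/(1.08×10.3) = 0.001978 K/W
R_total = 0.4025 K/W
Q = ΔT/R_total = 27/0.4025

Q ≈ 67.1 W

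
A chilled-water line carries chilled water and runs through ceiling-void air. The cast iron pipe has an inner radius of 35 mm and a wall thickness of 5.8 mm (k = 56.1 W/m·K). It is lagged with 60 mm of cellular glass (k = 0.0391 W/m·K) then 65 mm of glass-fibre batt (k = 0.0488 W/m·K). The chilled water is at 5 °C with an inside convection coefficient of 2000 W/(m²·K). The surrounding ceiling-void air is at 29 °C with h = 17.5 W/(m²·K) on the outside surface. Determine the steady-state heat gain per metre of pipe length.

q′ ≈ 4.48 W/m

For a radial system each layer contributes R = ln(r_out/r_in)/(2πkL); films add R = 1/(hA).
R_inner film = 1/(h_i·2πr₁L) = 1/(2000×2π×0.035×1) = 0.002274 K/W
R_cast iron pipe wall = ln(40.8/35)/(2π×56.1×1) = 4.35×10^-4 K/W
R_cellular glass = ln(100.8/40.8)/(2π×0.0391×1) = 3.682 K/W
R_glass-fibre batt = ln(165.8/100.8)/(2π×0.0488×1) = 1.623 K/W
R_outer film = 1/(h_o·2πr_oL) = 1/(17.5×2π×0.1658×1) = 0.05485 K/W
R_total = 5.362 K/W
Q = ΔT/R_total = 24/5.362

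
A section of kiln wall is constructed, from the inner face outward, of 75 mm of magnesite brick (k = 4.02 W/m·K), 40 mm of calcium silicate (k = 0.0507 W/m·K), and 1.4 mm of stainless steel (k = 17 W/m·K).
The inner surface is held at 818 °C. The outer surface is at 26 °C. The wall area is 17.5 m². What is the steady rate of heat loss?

Series thermal resistances:
R_magnesite brick = L/(kA) = 0.075/(4.02×17.5) = 0.001066 K/W
R_calcium silicate = L/(kA) = 0.04/(0.0507×17.5) = 0.04508 K/W
R_stainless steel = L/(kA) = 0.0014/(17×17.5) = 4.706×10^-6 K/W
R_total = 0.04615 K/W
Q = ΔT / R_total = 792 / 0.04615

Q ≈ 17200 W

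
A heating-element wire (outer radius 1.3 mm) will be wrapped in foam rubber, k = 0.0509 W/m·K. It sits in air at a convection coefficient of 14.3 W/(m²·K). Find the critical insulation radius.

r_cr ≈ 3.56 mm

For a cylinder r_cr = k/h = 0.0509/14.3
r_cr = 3.56 mm; since the bare radius (1.3 mm) is below r_cr, adding a thin layer of insulation will *increase* heat loss.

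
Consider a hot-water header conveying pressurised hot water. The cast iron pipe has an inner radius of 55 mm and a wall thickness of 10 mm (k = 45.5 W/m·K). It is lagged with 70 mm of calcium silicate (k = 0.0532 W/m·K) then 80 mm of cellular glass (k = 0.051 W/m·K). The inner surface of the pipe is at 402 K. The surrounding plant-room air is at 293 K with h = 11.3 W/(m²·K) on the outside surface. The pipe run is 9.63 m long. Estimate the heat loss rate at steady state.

For a radial system each layer contributes R = ln(r_out/r_in)/(2πkL); films add R = 1/(hA).
R_cast iron pipe wall = ln(65/55)/(2π×45.5×9.63) = 6.068×10^-5 K/W
R_calcium silicate = ln(135/65)/(2π×0.0532×9.63) = 0.2271 K/W
R_cellular glass = ln(215/135)/(2π×0.051×9.63) = 0.1508 K/W
R_outer film = 1/(h_o·2πr_oL) = 1/(11.3×2π×0.215×9.63) = 0.006803 K/W
R_total = 0.3847 K/W
Q = ΔT/R_total = 109/0.3847

Q ≈ 283 W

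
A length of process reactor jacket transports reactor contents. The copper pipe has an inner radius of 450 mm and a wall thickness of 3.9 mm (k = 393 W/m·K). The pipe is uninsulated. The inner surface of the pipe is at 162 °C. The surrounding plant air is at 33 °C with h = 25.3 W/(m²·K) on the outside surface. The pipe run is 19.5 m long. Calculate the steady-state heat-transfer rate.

Treating each annulus and film as a series resistance:
R_copper pipe wall = ln(453.9/450)/(2π×393×19.5) = 1.792×10^-7 K/W
R_outer film = 1/(h_o·2πr_oL) = 1/(25.3×2π×0.4539×19.5) = 7.107×10^-4 K/W
R_total = 7.109×10^-4 K/W
Q = ΔT/R_total = 129/7.109×10^-4

Q ≈ 181000 W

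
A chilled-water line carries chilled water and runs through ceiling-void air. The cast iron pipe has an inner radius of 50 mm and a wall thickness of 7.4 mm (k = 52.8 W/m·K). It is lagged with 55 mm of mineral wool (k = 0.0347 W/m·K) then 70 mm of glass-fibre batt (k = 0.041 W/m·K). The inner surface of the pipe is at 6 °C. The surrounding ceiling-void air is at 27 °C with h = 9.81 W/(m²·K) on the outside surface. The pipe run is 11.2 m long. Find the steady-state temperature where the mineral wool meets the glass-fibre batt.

Radial resistances (cylindrical: R_cond = ln(r_o/r_i)/(2πkL), R_conv = 1/(h·2πrL)):
R_cast iron pipe wall = ln(57.4/50)/(2π×52.8×11.2) = 3.715×10^-5 K/W
R_mineral wool = ln(112.4/57.4)/(2π×0.0347×11.2) = 0.2752 K/W
R_glass-fibre batt = ln(182.4/112.4)/(2π×0.041×11.2) = 0.1678 K/W
R_outer film = 1/(h_o·2πr_oL) = 1/(9.81×2π×0.1824×11.2) = 0.007942 K/W
R_total = 0.451 K/W
Q = ΔT/R_total = 21/0.451
Q = 46.6 W
T_interface = T_inner + Q·ΣR(inner→interface) = 6 + 46.6×0.2752

T ≈ 18.8 °C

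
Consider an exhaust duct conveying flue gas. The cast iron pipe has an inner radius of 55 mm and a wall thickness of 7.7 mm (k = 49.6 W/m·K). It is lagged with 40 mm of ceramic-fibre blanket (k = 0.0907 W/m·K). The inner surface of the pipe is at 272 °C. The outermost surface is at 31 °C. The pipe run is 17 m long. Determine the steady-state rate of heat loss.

For a radial system each layer contributes R = ln(r_out/r_in)/(2πkL); films add R = 1/(hA).
R_cast iron pipe wall = ln(62.7/55)/(2π×49.6×17) = 2.473×10^-5 K/W
R_ceramic-fibre blanket = ln(102.7/62.7)/(2π×0.0907×17) = 0.05093 K/W
R_total = 0.05096 K/W
Q = ΔT/R_total = 241/0.05096

Q ≈ 4730 W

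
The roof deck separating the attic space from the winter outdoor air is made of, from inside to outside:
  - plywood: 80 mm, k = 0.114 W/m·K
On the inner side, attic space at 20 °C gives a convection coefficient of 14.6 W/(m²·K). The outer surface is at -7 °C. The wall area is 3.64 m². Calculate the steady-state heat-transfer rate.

Series thermal resistances:
R_inner film = 1/(h_i·A) = 1/(14.6×3.64) = 0.01882 K/W
R_plywood = L/(kA) = 0.08/(0.114×3.64) = 0.1928 K/W
R_total = 0.2116 K/W
Q = ΔT / R_total = 27 / 0.2116

Q ≈ 128 W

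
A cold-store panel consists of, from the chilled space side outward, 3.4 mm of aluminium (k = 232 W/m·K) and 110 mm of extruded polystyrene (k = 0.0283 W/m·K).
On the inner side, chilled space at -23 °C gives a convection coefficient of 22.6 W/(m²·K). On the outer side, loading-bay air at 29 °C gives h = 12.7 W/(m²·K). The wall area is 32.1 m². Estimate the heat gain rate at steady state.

Q ≈ 416 W

Using the resistance-network approach (series):
R_inner film = 1/(h_i·A) = 1/(22.6×32.1) = 0.001378 K/W
R_aluminium = L/(kA) = 0.0034/(232×32.1) = 4.565×10^-7 K/W
R_extruded polystyrene = L/(kA) = 0.11/(0.0283×32.1) = 0.1211 K/W
R_outer film = 1/(h_o·A) = 1/(12.7×32.1) = 0.002453 K/W
R_total = 0.1249 K/W
Q = ΔT / R_total = 52 / 0.1249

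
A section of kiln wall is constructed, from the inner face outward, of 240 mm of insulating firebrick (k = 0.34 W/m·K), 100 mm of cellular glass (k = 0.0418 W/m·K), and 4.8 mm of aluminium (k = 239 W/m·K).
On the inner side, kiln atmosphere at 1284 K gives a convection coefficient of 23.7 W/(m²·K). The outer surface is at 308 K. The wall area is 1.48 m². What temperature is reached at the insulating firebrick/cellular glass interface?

Model the wall as resistances in series:
R_inner film = 1/(h_i·A) = 1/(23.7×1.48) = 0.02851 K/W
R_insulating firebrick = L/(kA) = 0.24/(0.34×1.48) = 0.4769 K/W
R_cellular glass = L/(kA) = 0.1/(0.0418×1.48) = 1.616 K/W
R_aluminium = L/(kA) = 0.0048/(239×1.48) = 1.357×10^-5 K/W
R_total = 2.122 K/W;  Q = ΔT/R_total = 976/2.122 = 460 W
T_interface = T_inner − Q·ΣR(inner→interface) = 1284 − 460×0.5055

T ≈ 1050 K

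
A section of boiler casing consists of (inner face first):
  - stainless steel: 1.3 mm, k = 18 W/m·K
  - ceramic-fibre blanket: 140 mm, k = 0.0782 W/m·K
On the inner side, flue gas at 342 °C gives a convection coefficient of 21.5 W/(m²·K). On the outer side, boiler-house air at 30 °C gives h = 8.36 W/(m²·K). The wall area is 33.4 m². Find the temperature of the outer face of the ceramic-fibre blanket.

Using the resistance-network approach (series):
R_inner film = 1/(h_i·A) = 1/(21.5×33.4) = 0.001393 K/W
R_stainless steel = L/(kA) = 0.0013/(18×33.4) = 2.162×10^-6 K/W
R_ceramic-fibre blanket = L/(kA) = 0.14/(0.0782×33.4) = 0.0536 K/W
R_outer film = 1/(h_o·A) = 1/(8.36×33.4) = 0.003581 K/W
R_total = 0.05858 K/W;  Q = ΔT/R_total = 312/0.05858 = 5326 W
T_interface = T_inner − Q·ΣR(inner→interface) = 342 − 5330×0.055

T ≈ 49.1 °C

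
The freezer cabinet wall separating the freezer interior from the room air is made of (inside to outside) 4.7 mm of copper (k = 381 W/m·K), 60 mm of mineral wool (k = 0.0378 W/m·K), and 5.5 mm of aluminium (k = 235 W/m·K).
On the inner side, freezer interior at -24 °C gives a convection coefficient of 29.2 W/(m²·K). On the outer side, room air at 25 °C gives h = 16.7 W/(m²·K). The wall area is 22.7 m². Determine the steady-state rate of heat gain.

Q ≈ 662 W

Thermal resistances in series:
R_inner film = 1/(h_i·A) = 1/(29.2×22.7) = 0.001509 K/W
R_copper = L/(kA) = 0.0047/(381×22.7) = 5.434×10^-7 K/W
R_mineral wool = L/(kA) = 0.06/(0.0378×22.7) = 0.06993 K/W
R_aluminium = L/(kA) = 0.0055/(235×22.7) = 1.031×10^-6 K/W
R_outer film = 1/(h_o·A) = 1/(16.7×22.7) = 0.002638 K/W
R_total = 0.07407 K/W
Q = ΔT / R_total = 49 / 0.07407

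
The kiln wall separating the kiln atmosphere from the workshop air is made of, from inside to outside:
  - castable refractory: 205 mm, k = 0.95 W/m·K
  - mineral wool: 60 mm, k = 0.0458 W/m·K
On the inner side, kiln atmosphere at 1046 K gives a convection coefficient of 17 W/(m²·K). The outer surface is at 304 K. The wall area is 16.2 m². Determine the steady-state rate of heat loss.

Q ≈ 7590 W

Thermal resistances in series:
R_inner film = 1/(h_i·A) = 1/(17×16.2) = 0.003631 K/W
R_castable refractory = L/(kA) = 0.205/(0.95×16.2) = 0.01332 K/W
R_mineral wool = L/(kA) = 0.06/(0.0458×16.2) = 0.08087 K/W
R_total = 0.09782 K/W
Q = ΔT / R_total = 742 / 0.09782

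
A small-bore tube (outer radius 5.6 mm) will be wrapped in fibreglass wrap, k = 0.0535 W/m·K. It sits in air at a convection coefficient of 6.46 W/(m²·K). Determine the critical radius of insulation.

For a cylinder r_cr = k/h = 0.0535/6.46
r_cr = 8.28 mm; since the bare radius (5.6 mm) is below r_cr, adding a thin layer of insulation will *increase* heat loss.

r_cr ≈ 8.28 mm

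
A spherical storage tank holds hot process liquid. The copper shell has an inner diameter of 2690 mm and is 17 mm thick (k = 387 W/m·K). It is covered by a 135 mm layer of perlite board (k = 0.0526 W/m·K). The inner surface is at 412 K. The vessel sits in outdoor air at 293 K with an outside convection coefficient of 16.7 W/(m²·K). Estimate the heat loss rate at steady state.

Q ≈ 1160 W

Each spherical layer contributes R = (1/r_i − 1/r_o)/(4πk):
R_copper shell = (1/1.345 − 1/1.362)/(4π×387) = 1.908×10^-6 K/W
R_perlite board = (1/1.362 − 1/1.497)/(4π×0.0526) = 0.1002 K/W
R_outer film = 1/(h·4πr_o²) = 1/(16.7×4π×1.497²) = 0.002126 K/W
R_total = 0.1023 K/W
Q = ΔT/R_total = 119/0.1023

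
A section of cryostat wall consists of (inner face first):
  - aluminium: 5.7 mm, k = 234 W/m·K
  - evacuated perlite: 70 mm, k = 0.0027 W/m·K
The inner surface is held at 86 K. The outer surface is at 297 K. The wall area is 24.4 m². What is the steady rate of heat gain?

Q ≈ 199 W

Series thermal resistances:
R_aluminium = L/(kA) = 0.0057/(234×24.4) = 9.983×10^-7 K/W
R_evacuated perlite = L/(kA) = 0.07/(0.0027×24.4) = 1.063 K/W
R_total = 1.063 K/W
Q = ΔT / R_total = 211 / 1.063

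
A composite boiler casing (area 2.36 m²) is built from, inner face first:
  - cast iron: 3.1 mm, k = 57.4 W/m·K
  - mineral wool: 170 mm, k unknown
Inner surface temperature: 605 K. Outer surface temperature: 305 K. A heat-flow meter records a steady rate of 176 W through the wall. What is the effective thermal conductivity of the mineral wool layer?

k ≈ 0.0423 W/(m·K)

Using the resistance-network approach (series):
R_cast iron = L/(kA) = 0.0031/(57.4×2.36) = 2.288×10^-5 K/W
Sum of known resistances R_other = 2.288×10^-5 K/W
Total R = ΔT/Q = 300/176 = 1.705 K/W
R_mineral wool = R_total − R_other = 1.705 K/W
k = L/(R·A) = 0.17/(1.705×2.36)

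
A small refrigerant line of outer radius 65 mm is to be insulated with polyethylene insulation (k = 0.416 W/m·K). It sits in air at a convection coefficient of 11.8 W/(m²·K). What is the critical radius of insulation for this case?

r_cr ≈ 35.3 mm

For a cylinder r_cr = k/h = 0.416/11.8
r_cr = 35.3 mm; since the bare radius (65 mm) is above r_cr, any added insulation will reduce heat loss.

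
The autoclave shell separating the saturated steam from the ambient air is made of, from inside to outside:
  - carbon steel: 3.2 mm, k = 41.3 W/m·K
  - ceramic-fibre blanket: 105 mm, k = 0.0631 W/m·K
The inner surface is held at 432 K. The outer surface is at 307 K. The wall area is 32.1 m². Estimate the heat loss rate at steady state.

Thermal resistances in series:
R_carbon steel = L/(kA) = 0.0032/(41.3×32.1) = 2.414×10^-6 K/W
R_ceramic-fibre blanket = L/(kA) = 0.105/(0.0631×32.1) = 0.05184 K/W
R_total = 0.05184 K/W
Q = ΔT / R_total = 125 / 0.05184

Q ≈ 2410 W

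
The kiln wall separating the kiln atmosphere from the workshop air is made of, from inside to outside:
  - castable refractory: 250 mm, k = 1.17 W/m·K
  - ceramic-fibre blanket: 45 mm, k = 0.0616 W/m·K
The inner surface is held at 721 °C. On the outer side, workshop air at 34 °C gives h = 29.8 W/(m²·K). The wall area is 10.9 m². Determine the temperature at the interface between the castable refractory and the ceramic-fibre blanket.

T ≈ 571 °C

Using the resistance-network approach (series):
R_castable refractory = L/(kA) = 0.25/(1.17×10.9) = 0.0196 K/W
R_ceramic-fibre blanket = L/(kA) = 0.045/(0.0616×10.9) = 0.06702 K/W
R_outer film = 1/(h_o·A) = 1/(29.8×10.9) = 0.003079 K/W
R_total = 0.0897 K/W;  Q = ΔT/R_total = 687/0.0897 = 7659 W
T_interface = T_inner − Q·ΣR(inner→interface) = 721 − 7660×0.0196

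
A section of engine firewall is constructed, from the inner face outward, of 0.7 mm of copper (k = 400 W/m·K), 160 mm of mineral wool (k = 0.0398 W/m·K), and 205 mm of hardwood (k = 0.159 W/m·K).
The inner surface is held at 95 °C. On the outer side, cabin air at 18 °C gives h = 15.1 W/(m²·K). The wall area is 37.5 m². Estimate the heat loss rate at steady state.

Thermal resistances in series:
R_copper = L/(kA) = 0.0007/(400×37.5) = 4.667×10^-8 K/W
R_mineral wool = L/(kA) = 0.16/(0.0398×37.5) = 0.1072 K/W
R_hardwood = L/(kA) = 0.205/(0.159×37.5) = 0.03438 K/W
R_outer film = 1/(h_o·A) = 1/(15.1×37.5) = 0.001766 K/W
R_total = 0.1434 K/W
Q = ΔT / R_total = 77 / 0.1434

Q ≈ 537 W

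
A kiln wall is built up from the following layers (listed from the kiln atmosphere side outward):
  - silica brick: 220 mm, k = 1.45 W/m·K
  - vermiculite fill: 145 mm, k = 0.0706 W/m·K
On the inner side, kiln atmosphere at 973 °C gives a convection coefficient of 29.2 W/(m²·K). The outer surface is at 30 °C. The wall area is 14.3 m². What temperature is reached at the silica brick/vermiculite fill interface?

Series thermal resistances:
R_inner film = 1/(h_i·A) = 1/(29.2×14.3) = 0.002395 K/W
R_silica brick = L/(kA) = 0.22/(1.45×14.3) = 0.01061 K/W
R_vermiculite fill = L/(kA) = 0.145/(0.0706×14.3) = 0.1436 K/W
R_total = 0.1566 K/W;  Q = ΔT/R_total = 943/0.1566 = 6021 W
T_interface = T_inner − Q·ΣR(inner→interface) = 973 − 6020×0.013

T ≈ 895 °C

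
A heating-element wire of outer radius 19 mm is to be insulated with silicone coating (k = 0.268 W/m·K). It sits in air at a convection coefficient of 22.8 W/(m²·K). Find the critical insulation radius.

For a cylinder r_cr = k/h = 0.268/22.8
r_cr = 11.8 mm; since the bare radius (19 mm) is above r_cr, any added insulation will reduce heat loss.

r_cr ≈ 11.8 mm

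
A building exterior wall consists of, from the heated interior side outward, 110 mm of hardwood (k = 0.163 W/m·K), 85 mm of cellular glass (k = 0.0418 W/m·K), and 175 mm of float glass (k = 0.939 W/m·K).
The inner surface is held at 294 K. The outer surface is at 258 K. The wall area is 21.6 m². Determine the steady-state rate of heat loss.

Q ≈ 269 W

Model the wall as resistances in series:
R_hardwood = L/(kA) = 0.11/(0.163×21.6) = 0.03124 K/W
R_cellular glass = L/(kA) = 0.085/(0.0418×21.6) = 0.09414 K/W
R_float glass = L/(kA) = 0.175/(0.939×21.6) = 0.008628 K/W
R_total = 0.134 K/W
Q = ΔT / R_total = 36 / 0.134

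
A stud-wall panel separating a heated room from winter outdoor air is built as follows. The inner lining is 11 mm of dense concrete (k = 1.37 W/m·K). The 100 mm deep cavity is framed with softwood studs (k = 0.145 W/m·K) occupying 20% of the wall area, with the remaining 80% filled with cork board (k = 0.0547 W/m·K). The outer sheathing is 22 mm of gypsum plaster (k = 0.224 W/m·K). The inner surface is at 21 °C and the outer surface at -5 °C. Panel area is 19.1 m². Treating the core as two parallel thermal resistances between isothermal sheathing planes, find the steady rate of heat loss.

Q ≈ 335 W

Sheathing layers in series; stud and cavity paths in parallel between them.
R_inner = 0.011/(1.37×19.1) = 4.204×10^-4 K/W
R_stud  = 0.1/(0.145×0.2×19.1) = 0.1805 K/W
R_cav   = 0.1/(0.0547×0.8×19.1) = 0.1196 K/W
1/R_core = 1/R_stud + 1/R_cav → R_core = 0.07196 K/W
R_outer = 0.022/(0.224×19.1) = 0.005142 K/W
R_total = 0.07752 K/W
Q = ΔT/R_total = 26/0.07752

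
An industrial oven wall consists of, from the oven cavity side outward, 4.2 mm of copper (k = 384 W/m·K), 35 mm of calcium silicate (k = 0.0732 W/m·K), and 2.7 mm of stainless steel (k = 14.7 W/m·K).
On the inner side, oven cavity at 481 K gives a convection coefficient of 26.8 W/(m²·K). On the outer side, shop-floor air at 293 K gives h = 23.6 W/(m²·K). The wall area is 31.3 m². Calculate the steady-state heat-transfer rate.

Model the wall as resistances in series:
R_inner film = 1/(h_i·A) = 1/(26.8×31.3) = 0.001192 K/W
R_copper = L/(kA) = 0.0042/(384×31.3) = 3.494×10^-7 K/W
R_calcium silicate = L/(kA) = 0.035/(0.0732×31.3) = 0.01528 K/W
R_stainless steel = L/(kA) = 0.0027/(14.7×31.3) = 5.868×10^-6 K/W
R_outer film = 1/(h_o·A) = 1/(23.6×31.3) = 0.001354 K/W
R_total = 0.01783 K/W
Q = ΔT / R_total = 188 / 0.01783

Q ≈ 10500 W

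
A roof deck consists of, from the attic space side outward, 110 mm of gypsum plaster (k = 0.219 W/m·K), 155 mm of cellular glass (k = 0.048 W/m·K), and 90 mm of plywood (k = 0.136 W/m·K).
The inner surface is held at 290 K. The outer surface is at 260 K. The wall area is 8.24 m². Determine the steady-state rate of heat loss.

Model the wall as resistances in series:
R_gypsum plaster = L/(kA) = 0.11/(0.219×8.24) = 0.06096 K/W
R_cellular glass = L/(kA) = 0.155/(0.048×8.24) = 0.3919 K/W
R_plywood = L/(kA) = 0.09/(0.136×8.24) = 0.08031 K/W
R_total = 0.5332 K/W
Q = ΔT / R_total = 30 / 0.5332

Q ≈ 56.3 W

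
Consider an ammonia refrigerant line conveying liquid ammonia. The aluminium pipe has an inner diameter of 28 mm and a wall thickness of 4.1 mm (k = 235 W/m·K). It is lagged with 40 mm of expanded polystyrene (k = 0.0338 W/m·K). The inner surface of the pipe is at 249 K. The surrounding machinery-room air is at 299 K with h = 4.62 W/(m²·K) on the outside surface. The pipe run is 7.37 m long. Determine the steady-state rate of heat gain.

Q ≈ 60.6 W

Radial resistances (cylindrical: R_cond = ln(r_o/r_i)/(2πkL), R_conv = 1/(h·2πrL)):
R_aluminium pipe wall = ln(18.1/14)/(2π×235×7.37) = 2.36×10^-5 K/W
R_expanded polystyrene = ln(58.1/18.1)/(2π×0.0338×7.37) = 0.7451 K/W
R_outer film = 1/(h_o·2πr_oL) = 1/(4.62×2π×0.0581×7.37) = 0.08045 K/W
R_total = 0.8256 K/W
Q = ΔT/R_total = 50/0.8256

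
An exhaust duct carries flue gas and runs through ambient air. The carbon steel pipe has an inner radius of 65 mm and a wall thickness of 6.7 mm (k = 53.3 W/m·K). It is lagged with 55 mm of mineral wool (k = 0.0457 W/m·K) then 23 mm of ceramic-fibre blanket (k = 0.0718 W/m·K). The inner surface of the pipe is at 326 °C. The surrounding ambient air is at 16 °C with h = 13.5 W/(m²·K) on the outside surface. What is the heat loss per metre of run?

For a radial system each layer contributes R = ln(r_out/r_in)/(2πkL); films add R = 1/(hA).
R_carbon steel pipe wall = ln(71.7/65)/(2π×53.3×1) = 2.929×10^-4 K/W
R_mineral wool = ln(126.7/71.7)/(2π×0.0457×1) = 1.983 K/W
R_ceramic-fibre blanket = ln(149.7/126.7)/(2π×0.0718×1) = 0.3698 K/W
R_outer film = 1/(h_o·2πr_oL) = 1/(13.5×2π×0.1497×1) = 0.07875 K/W
R_total = 2.432 K/W
Q = ΔT/R_total = 310/2.432

q′ ≈ 127 W/m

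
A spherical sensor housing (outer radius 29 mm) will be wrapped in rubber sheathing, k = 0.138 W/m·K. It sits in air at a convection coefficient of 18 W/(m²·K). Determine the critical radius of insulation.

r_cr ≈ 15.3 mm

For a sphere r_cr = 2k/h = 2×0.138/18
r_cr = 15.3 mm; since the bare radius (29 mm) is above r_cr, any added insulation will reduce heat loss.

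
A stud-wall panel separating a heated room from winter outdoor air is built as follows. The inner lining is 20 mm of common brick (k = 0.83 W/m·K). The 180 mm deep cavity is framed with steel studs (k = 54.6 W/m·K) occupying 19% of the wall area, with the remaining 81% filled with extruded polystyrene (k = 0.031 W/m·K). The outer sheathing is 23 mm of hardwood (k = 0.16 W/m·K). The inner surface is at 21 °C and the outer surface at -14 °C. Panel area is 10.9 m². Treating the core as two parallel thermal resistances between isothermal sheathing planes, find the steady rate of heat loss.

Q ≈ 2060 W

Sheathing layers in series; stud and cavity paths in parallel between them.
R_inner = 0.02/(0.83×10.9) = 0.002211 K/W
R_stud  = 0.18/(54.6×0.19×10.9) = 0.001592 K/W
R_cav   = 0.18/(0.031×0.81×10.9) = 0.6577 K/W
1/R_core = 1/R_stud + 1/R_cav → R_core = 0.001588 K/W
R_outer = 0.023/(0.16×10.9) = 0.01319 K/W
R_total = 0.01699 K/W
Q = ΔT/R_total = 35/0.01699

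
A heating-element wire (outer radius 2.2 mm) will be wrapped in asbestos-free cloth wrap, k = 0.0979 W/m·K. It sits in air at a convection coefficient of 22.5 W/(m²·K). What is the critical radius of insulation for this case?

For a cylinder r_cr = k/h = 0.0979/22.5
r_cr = 4.35 mm; since the bare radius (2.2 mm) is below r_cr, adding a thin layer of insulation will *increase* heat loss.

r_cr ≈ 4.35 mm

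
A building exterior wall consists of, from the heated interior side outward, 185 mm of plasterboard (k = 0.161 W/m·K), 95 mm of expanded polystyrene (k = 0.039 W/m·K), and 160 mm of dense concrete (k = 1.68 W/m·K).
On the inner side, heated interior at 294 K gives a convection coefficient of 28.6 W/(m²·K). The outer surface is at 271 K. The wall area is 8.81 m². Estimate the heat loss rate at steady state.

Q ≈ 54.5 W

Series thermal resistances:
R_inner film = 1/(h_i·A) = 1/(28.6×8.81) = 0.003969 K/W
R_plasterboard = L/(kA) = 0.185/(0.161×8.81) = 0.1304 K/W
R_expanded polystyrene = L/(kA) = 0.095/(0.039×8.81) = 0.2765 K/W
R_dense concrete = L/(kA) = 0.16/(1.68×8.81) = 0.01081 K/W
R_total = 0.4217 K/W
Q = ΔT / R_total = 23 / 0.4217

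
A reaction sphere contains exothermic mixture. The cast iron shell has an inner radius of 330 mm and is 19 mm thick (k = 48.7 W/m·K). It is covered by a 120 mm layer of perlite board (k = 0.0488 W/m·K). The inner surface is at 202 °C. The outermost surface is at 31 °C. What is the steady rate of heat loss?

Q ≈ 143 W

For a spherical shell R = (1/r₁ − 1/r₂)/(4πk); film R = 1/(h·4πr²). In series:
R_cast iron shell = (1/0.33 − 1/0.349)/(4π×48.7) = 2.696×10^-4 K/W
R_perlite board = (1/0.349 − 1/0.469)/(4π×0.0488) = 1.196 K/W
R_total = 1.196 K/W
Q = ΔT/R_total = 171/1.196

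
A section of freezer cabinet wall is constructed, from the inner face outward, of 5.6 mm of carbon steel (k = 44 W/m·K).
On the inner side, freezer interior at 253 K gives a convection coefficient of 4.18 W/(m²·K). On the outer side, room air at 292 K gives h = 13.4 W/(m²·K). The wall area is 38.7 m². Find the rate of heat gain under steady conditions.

Thermal resistances in series:
R_inner film = 1/(h_i·A) = 1/(4.18×38.7) = 0.006182 K/W
R_carbon steel = L/(kA) = 0.0056/(44×38.7) = 3.289×10^-6 K/W
R_outer film = 1/(h_o·A) = 1/(13.4×38.7) = 0.001928 K/W
R_total = 0.008113 K/W
Q = ΔT / R_total = 39 / 0.008113

Q ≈ 4810 W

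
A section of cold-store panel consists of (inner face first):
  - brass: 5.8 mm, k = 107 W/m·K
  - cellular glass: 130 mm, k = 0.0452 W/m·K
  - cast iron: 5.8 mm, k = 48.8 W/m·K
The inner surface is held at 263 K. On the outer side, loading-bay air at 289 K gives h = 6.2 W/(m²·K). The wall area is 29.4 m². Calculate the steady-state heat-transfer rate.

Treating each layer as a thermal resistance in series:
R_brass = L/(kA) = 0.0058/(107×29.4) = 1.844×10^-6 K/W
R_cellular glass = L/(kA) = 0.13/(0.0452×29.4) = 0.09783 K/W
R_cast iron = L/(kA) = 0.0058/(48.8×29.4) = 4.043×10^-6 K/W
R_outer film = 1/(h_o·A) = 1/(6.2×29.4) = 0.005486 K/W
R_total = 0.1033 K/W
Q = ΔT / R_total = 26 / 0.1033

Q ≈ 252 W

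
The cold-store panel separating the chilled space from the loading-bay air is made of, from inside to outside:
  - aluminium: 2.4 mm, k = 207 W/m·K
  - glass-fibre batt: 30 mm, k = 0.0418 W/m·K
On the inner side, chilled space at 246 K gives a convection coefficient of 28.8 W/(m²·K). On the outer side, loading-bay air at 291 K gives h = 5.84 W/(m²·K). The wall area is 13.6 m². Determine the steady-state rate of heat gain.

Q ≈ 663 W

Thermal resistances in series:
R_inner film = 1/(h_i·A) = 1/(28.8×13.6) = 0.002553 K/W
R_aluminium = L/(kA) = 0.0024/(207×13.6) = 8.525×10^-7 K/W
R_glass-fibre batt = L/(kA) = 0.03/(0.0418×13.6) = 0.05277 K/W
R_outer film = 1/(h_o·A) = 1/(5.84×13.6) = 0.01259 K/W
R_total = 0.06792 K/W
Q = ΔT / R_total = 45 / 0.06792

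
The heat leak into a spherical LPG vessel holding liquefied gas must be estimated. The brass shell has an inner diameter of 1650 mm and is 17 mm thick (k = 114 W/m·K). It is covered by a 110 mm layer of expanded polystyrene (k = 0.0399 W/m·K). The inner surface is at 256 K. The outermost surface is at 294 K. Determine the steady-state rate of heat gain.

Q ≈ 139 W

Each spherical layer contributes R = (1/r_i − 1/r_o)/(4πk):
R_brass shell = (1/0.825 − 1/0.842)/(4π×114) = 1.708×10^-5 K/W
R_expanded polystyrene = (1/0.842 − 1/0.952)/(4π×0.0399) = 0.2737 K/W
R_total = 0.2737 K/W
Q = ΔT/R_total = 38/0.2737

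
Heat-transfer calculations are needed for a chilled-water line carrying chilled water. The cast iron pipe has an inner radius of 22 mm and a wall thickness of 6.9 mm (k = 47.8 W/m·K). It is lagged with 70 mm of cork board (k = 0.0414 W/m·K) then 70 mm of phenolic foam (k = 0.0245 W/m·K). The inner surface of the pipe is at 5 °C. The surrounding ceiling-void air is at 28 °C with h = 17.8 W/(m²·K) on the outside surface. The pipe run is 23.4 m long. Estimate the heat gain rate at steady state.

Q ≈ 65.2 W

Cylindrical conduction, so R = ln(r₂/r₁)/(2πkL) per layer, in series:
R_cast iron pipe wall = ln(28.9/22)/(2π×47.8×23.4) = 3.882×10^-5 K/W
R_cork board = ln(98.9/28.9)/(2π×0.0414×23.4) = 0.2021 K/W
R_phenolic foam = ln(168.9/98.9)/(2π×0.0245×23.4) = 0.1486 K/W
R_outer film = 1/(h_o·2πr_oL) = 1/(17.8×2π×0.1689×23.4) = 0.002262 K/W
R_total = 0.353 K/W
Q = ΔT/R_total = 23/0.353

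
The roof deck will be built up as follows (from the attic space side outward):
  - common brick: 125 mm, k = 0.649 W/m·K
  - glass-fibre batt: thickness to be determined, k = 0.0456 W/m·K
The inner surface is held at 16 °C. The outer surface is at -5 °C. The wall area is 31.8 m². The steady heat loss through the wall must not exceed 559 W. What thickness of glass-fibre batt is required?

Model the wall as resistances in series:
R_common brick = L/(kA) = 0.125/(0.649×31.8) = 0.006057 K/W
Sum of the known resistances R_other = 0.006057 K/W
Required total resistance R_tot = ΔT/Q_allow = 21/559 = 0.03757 K/W
R_glass-fibre batt = R_tot − R_other = 0.03151 K/W
L = R·k·A = 0.03151×0.0456×31.8

L ≈ 45.7 mm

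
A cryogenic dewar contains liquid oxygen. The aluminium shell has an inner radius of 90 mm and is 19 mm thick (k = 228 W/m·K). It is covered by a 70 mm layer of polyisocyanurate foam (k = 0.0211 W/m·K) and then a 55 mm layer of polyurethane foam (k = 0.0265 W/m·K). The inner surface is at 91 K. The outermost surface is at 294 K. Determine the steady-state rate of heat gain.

For a spherical shell R = (1/r₁ − 1/r₂)/(4πk); film R = 1/(h·4πr²). In series:
R_aluminium shell = (1/0.09 − 1/0.109)/(4π×228) = 6.76×10^-4 K/W
R_polyisocyanurate foam = (1/0.109 − 1/0.179)/(4π×0.0211) = 13.53 K/W
R_polyurethane foam = (1/0.179 − 1/0.234)/(4π×0.0265) = 3.943 K/W
R_total = 17.47 K/W
Q = ΔT/R_total = 203/17.47

Q ≈ 11.6 W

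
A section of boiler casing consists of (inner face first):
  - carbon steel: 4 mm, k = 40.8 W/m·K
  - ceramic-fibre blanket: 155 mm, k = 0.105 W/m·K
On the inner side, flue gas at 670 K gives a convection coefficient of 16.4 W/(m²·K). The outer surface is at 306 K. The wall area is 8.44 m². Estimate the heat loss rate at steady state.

Q ≈ 2000 W

Using the resistance-network approach (series):
R_inner film = 1/(h_i·A) = 1/(16.4×8.44) = 0.007225 K/W
R_carbon steel = L/(kA) = 0.004/(40.8×8.44) = 1.162×10^-5 K/W
R_ceramic-fibre blanket = L/(kA) = 0.155/(0.105×8.44) = 0.1749 K/W
R_total = 0.1821 K/W
Q = ΔT / R_total = 364 / 0.1821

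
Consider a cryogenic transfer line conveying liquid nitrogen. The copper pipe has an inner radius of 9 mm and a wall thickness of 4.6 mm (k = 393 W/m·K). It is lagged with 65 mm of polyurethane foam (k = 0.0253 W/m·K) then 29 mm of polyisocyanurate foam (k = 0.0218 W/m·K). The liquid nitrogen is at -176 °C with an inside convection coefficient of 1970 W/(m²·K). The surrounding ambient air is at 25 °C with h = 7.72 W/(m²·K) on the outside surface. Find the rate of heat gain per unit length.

q′ ≈ 14.9 W/m

Cylindrical conduction, so R = ln(r₂/r₁)/(2πkL) per layer, in series:
R_inner film = 1/(h_i·2πr₁L) = 1/(1970×2π×0.009×1) = 0.008977 K/W
R_copper pipe wall = ln(13.6/9)/(2π×393×1) = 1.672×10^-4 K/W
R_polyurethane foam = ln(78.6/13.6)/(2π×0.0253×1) = 11.04 K/W
R_polyisocyanurate foam = ln(107.6/78.6)/(2π×0.0218×1) = 2.293 K/W
R_outer film = 1/(h_o·2πr_oL) = 1/(7.72×2π×0.1076×1) = 0.1916 K/W
R_total = 13.53 K/W
Q = ΔT/R_total = 201/13.53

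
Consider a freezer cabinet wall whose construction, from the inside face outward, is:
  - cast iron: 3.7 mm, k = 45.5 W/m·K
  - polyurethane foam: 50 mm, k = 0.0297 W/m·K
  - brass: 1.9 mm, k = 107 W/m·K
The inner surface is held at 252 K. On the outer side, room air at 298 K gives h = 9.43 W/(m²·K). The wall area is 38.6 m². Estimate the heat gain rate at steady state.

Treating each layer as a thermal resistance in series:
R_cast iron = L/(kA) = 0.0037/(45.5×38.6) = 2.107×10^-6 K/W
R_polyurethane foam = L/(kA) = 0.05/(0.0297×38.6) = 0.04361 K/W
R_brass = L/(kA) = 0.0019/(107×38.6) = 4.6×10^-7 K/W
R_outer film = 1/(h_o·A) = 1/(9.43×38.6) = 0.002747 K/W
R_total = 0.04636 K/W
Q = ΔT / R_total = 46 / 0.04636

Q ≈ 992 W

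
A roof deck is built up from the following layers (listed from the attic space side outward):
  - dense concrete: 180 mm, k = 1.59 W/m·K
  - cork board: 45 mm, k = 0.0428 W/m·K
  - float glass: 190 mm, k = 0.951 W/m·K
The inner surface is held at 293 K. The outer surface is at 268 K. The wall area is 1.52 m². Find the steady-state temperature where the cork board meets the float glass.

Using the resistance-network approach (series):
R_dense concrete = L/(kA) = 0.18/(1.59×1.52) = 0.07448 K/W
R_cork board = L/(kA) = 0.045/(0.0428×1.52) = 0.6917 K/W
R_float glass = L/(kA) = 0.19/(0.951×1.52) = 0.1314 K/W
R_total = 0.8976 K/W;  Q = ΔT/R_total = 25/0.8976 = 27.85 W
T_interface = T_inner − Q·ΣR(inner→interface) = 293 − 27.9×0.7662

T ≈ 272 K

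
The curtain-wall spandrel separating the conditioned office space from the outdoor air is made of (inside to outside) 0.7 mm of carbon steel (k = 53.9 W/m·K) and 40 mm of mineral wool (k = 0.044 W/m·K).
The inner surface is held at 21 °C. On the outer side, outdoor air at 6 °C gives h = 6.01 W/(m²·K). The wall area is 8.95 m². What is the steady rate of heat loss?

Series thermal resistances:
R_carbon steel = L/(kA) = 0.0007/(53.9×8.95) = 1.451×10^-6 K/W
R_mineral wool = L/(kA) = 0.04/(0.044×8.95) = 0.1016 K/W
R_outer film = 1/(h_o·A) = 1/(6.01×8.95) = 0.01859 K/W
R_total = 0.1202 K/W
Q = ΔT / R_total = 15 / 0.1202

Q ≈ 125 W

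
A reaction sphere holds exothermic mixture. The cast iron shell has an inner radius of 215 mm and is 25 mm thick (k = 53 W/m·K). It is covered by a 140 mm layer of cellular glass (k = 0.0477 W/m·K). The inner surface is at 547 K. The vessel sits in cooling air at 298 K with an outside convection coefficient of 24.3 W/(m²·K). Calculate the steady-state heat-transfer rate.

Spherical conduction: R = (1/r_in − 1/r_out)/(4πk) per layer; series-sum.
R_cast iron shell = (1/0.215 − 1/0.24)/(4π×53) = 7.275×10^-4 K/W
R_cellular glass = (1/0.24 − 1/0.38)/(4π×0.0477) = 2.561 K/W
R_outer film = 1/(h·4πr_o²) = 1/(24.3×4π×0.38²) = 0.02268 K/W
R_total = 2.584 K/W
Q = ΔT/R_total = 249/2.584

Q ≈ 96.3 W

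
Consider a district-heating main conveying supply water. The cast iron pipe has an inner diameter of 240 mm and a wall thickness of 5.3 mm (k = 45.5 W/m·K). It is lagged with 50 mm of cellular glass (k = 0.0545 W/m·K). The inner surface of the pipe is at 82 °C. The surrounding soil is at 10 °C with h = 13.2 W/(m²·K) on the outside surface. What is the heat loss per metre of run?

q′ ≈ 68.6 W/m

Per-layer cylindrical resistances, series-summed:
R_cast iron pipe wall = ln(125.3/120)/(2π×45.5×1) = 1.512×10^-4 K/W
R_cellular glass = ln(175.3/125.3)/(2π×0.0545×1) = 0.9806 K/W
R_outer film = 1/(h_o·2πr_oL) = 1/(13.2×2π×0.1753×1) = 0.06878 K/W
R_total = 1.05 K/W
Q = ΔT/R_total = 72/1.05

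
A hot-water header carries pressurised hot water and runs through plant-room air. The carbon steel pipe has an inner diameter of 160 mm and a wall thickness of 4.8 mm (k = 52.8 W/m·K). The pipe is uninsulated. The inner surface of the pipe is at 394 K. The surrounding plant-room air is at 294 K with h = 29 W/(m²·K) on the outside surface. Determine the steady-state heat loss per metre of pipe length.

Cylindrical conduction, so R = ln(r₂/r₁)/(2πkL) per layer, in series:
R_carbon steel pipe wall = ln(84.8/80)/(2π×52.8×1) = 1.756×10^-4 K/W
R_outer film = 1/(h_o·2πr_oL) = 1/(29×2π×0.0848×1) = 0.06472 K/W
R_total = 0.06489 K/W
Q = ΔT/R_total = 100/0.06489

q′ ≈ 1540 W/m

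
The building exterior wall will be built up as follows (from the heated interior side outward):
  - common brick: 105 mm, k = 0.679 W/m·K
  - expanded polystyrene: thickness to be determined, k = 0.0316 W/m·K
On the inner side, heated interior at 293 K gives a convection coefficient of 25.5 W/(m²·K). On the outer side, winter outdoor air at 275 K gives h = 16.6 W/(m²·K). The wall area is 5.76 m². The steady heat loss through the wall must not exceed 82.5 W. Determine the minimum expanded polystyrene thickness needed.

Thermal resistances in series:
R_inner film = 1/(h_i·A) = 1/(25.5×5.76) = 0.006808 K/W
R_common brick = L/(kA) = 0.105/(0.679×5.76) = 0.02685 K/W
R_outer film = 1/(h_o·A) = 1/(16.6×5.76) = 0.01046 K/W
Sum of the known resistances R_other = 0.04411 K/W
Required total resistance R_tot = ΔT/Q_allow = 18/82.5 = 0.2182 K/W
R_expanded polystyrene = R_tot − R_other = 0.1741 K/W
L = R·k·A = 0.1741×0.0316×5.76

L ≈ 31.7 mm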